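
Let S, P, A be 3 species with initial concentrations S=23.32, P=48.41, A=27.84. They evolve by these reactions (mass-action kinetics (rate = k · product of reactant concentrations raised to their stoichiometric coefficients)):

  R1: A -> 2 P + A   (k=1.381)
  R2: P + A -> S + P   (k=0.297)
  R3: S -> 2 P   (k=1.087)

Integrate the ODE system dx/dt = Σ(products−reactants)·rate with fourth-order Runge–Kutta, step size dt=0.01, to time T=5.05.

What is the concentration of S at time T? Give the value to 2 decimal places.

S at T = 0.22

RK4 with dt=0.01: 505 steps to T=5.05. Trajectory (selected grid times):
t=0.00: S=23.32 P=48.41 A=27.84
t=0.56: S=28.91 P=97.63 A=0.00
t=1.12: S=15.73 P=123.99 A=0.00
t=1.68: S=8.56 P=138.33 A=0.00
t=2.24: S=4.66 P=146.13 A=0.00
t=2.81: S=2.51 P=150.43 A=0.00
t=3.37: S=1.36 P=152.72 A=0.00
t=3.93: S=0.74 P=153.96 A=0.00
t=4.49: S=0.40 P=154.64 A=0.00
t=5.05: S=0.22 P=155.01 A=0.00
Read off S at T=5.05: 0.22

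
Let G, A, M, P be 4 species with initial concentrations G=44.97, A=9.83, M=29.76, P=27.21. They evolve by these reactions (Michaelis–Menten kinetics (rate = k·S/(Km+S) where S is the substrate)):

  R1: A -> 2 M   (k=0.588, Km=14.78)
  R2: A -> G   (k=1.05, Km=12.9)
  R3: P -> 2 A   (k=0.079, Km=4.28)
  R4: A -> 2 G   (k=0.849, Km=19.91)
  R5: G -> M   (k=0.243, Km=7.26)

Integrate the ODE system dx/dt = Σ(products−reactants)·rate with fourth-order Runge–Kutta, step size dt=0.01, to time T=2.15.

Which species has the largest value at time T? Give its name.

Dominant species at T: G

RK4 with dt=0.01: 215 steps to T=2.15. Trajectory (selected grid times):
t=0.00: G=44.97 A=9.83 M=29.76 P=27.21
t=0.24: G=45.16 A=9.63 M=29.92 P=27.19
t=0.48: G=45.35 A=9.44 M=30.08 P=27.18
t=0.72: G=45.54 A=9.24 M=30.24 P=27.16
t=0.96: G=45.72 A=9.05 M=30.40 P=27.14
t=1.19: G=45.89 A=8.87 M=30.55 P=27.13
t=1.43: G=46.07 A=8.69 M=30.71 P=27.11
t=1.67: G=46.24 A=8.51 M=30.86 P=27.10
t=1.91: G=46.41 A=8.33 M=31.01 P=27.08
t=2.15: G=46.58 A=8.15 M=31.17 P=27.06
At T=2.15: G=46.58 A=8.15 M=31.17 P=27.06; the largest is G.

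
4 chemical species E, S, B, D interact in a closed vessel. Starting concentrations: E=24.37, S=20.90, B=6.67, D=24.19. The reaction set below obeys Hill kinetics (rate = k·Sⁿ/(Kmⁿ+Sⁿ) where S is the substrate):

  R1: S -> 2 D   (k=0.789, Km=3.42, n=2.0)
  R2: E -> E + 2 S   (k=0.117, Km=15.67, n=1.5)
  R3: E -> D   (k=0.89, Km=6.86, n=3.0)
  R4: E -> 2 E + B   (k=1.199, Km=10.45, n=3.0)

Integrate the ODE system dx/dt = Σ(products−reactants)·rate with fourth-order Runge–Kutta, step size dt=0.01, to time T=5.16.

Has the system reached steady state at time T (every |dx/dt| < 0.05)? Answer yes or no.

Steady state at T: no

RK4 with dt=0.01: 516 steps to T=5.16. Trajectory (selected grid times):
t=0.00: E=24.37 S=20.90 B=6.67 D=24.19
t=0.57: E=24.51 S=20.55 B=7.30 D=25.56
t=1.15: E=24.65 S=20.20 B=7.95 D=26.96
t=1.72: E=24.79 S=19.85 B=8.59 D=28.33
t=2.29: E=24.93 S=19.50 B=9.22 D=29.70
t=2.87: E=25.07 S=19.15 B=9.87 D=31.09
t=3.44: E=25.21 S=18.80 B=10.51 D=32.46
t=4.01: E=25.35 S=18.45 B=11.15 D=33.83
t=4.59: E=25.49 S=18.10 B=11.80 D=35.22
t=5.16: E=25.64 S=17.76 B=12.44 D=36.58
Rates at T: R1=0.7608, R2=0.0792, R3=0.8733, R4=1.1229
dx/dt at T (Σ net stoichiometry × rate): E=+0.2497, S=-0.6025, B=+1.1229, D=+2.3948
Largest |dx/dt| is |+2.3948| (D) ≥ 0.05 → not steady.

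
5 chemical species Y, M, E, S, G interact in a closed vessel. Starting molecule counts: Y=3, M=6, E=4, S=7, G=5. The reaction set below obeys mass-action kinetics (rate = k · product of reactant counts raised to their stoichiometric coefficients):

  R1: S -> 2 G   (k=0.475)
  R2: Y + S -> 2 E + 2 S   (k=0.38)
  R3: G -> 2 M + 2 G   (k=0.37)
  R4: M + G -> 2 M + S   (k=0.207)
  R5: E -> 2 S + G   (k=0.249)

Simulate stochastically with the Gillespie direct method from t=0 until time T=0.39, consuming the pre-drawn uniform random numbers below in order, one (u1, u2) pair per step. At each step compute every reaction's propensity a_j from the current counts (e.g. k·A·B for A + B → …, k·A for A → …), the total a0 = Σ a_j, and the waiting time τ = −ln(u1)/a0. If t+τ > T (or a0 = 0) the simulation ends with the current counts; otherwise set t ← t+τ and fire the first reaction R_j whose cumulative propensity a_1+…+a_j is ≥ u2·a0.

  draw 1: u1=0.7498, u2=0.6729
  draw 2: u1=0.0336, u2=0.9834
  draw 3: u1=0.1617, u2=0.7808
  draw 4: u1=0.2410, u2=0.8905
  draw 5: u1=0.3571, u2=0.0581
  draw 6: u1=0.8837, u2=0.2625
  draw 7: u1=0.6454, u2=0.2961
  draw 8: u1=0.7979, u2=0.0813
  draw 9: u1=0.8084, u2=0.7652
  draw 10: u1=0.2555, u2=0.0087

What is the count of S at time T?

t=0.000: Y=3 M=6 E=4 S=7 G=5
Draw 1: a1=3.325, a2=7.980, a3=1.850, a4=6.210, a5=0.996, a0=20.361; τ=−ln(0.7498)/20.361=0.014 → t=0.014; u2·a0=0.6729·20.361=13.701; a1+…+a3=13.155 < 13.701 ≤ a1+…+a4=19.365 → R4 fires; Y=3 M=7 E=4 S=8 G=4
Draw 2: a1=3.800, a2=9.120, a3=1.480, a4=5.796, a5=0.996, a0=21.192; τ=−ln(0.0336)/21.192=0.160 → t=0.174; u2·a0=0.9834·21.192=20.840; a1+…+a4=20.196 < 20.840 ≤ a1+…+a5=21.192 → R5 fires; Y=3 M=7 E=3 S=10 G=5
Draw 3: a1=4.750, a2=11.400, a3=1.850, a4=7.245, a5=0.747, a0=25.992; τ=−ln(0.1617)/25.992=0.070 → t=0.244; u2·a0=0.7808·25.992=20.295; a1+…+a3=18.000 < 20.295 ≤ a1+…+a4=25.245 → R4 fires; Y=3 M=8 E=3 S=11 G=4
Draw 4: a1=5.225, a2=12.540, a3=1.480, a4=6.624, a5=0.747, a0=26.616; τ=−ln(0.2410)/26.616=0.053 → t=0.298; u2·a0=0.8905·26.616=23.702; a1+…+a3=19.245 < 23.702 ≤ a1+…+a4=25.869 → R4 fires; Y=3 M=9 E=3 S=12 G=3
Draw 5: a1=5.700, a2=13.680, a3=1.110, a4=5.589, a5=0.747, a0=26.826; τ=−ln(0.3571)/26.826=0.038 → t=0.336; u2·a0=0.0581·26.826=1.559 ≤ a1=5.700 → R1 fires; Y=3 M=9 E=3 S=11 G=5
Draw 6: a1=5.225, a2=12.540, a3=1.850, a4=9.315, a5=0.747, a0=29.677; τ=−ln(0.8837)/29.677=0.004 → t=0.340; u2·a0=0.2625·29.677=7.790; a1=5.225 < 7.790 ≤ a1+a2=17.765 → R2 fires; Y=2 M=9 E=5 S=12 G=5
Draw 7: a1=5.700, a2=9.120, a3=1.850, a4=9.315, a5=1.245, a0=27.230; τ=−ln(0.6454)/27.230=0.016 → t=0.356; u2·a0=0.2961·27.230=8.063; a1=5.700 < 8.063 ≤ a1+a2=14.820 → R2 fires; Y=1 M=9 E=7 S=13 G=5
Draw 8: a1=6.175, a2=4.940, a3=1.850, a4=9.315, a5=1.743, a0=24.023; τ=−ln(0.7979)/24.023=0.009 → t=0.366; u2·a0=0.0813·24.023=1.953 ≤ a1=6.175 → R1 fires; Y=1 M=9 E=7 S=12 G=7
Draw 9: a1=5.700, a2=4.560, a3=2.590, a4=13.041, a5=1.743, a0=27.634; τ=−ln(0.8084)/27.634=0.008 → t=0.374; u2·a0=0.7652·27.634=21.146; a1+…+a3=12.850 < 21.146 ≤ a1+…+a4=25.891 → R4 fires; Y=1 M=10 E=7 S=13 G=6
Draw 10: a1=6.175, a2=4.940, a3=2.220, a4=12.420, a5=1.743, a0=27.498; τ=−ln(0.2555)/27.498=0.050 → t=0.423 > T=0.39: stop.
Read off S at T=0.39: 13

S at T = 13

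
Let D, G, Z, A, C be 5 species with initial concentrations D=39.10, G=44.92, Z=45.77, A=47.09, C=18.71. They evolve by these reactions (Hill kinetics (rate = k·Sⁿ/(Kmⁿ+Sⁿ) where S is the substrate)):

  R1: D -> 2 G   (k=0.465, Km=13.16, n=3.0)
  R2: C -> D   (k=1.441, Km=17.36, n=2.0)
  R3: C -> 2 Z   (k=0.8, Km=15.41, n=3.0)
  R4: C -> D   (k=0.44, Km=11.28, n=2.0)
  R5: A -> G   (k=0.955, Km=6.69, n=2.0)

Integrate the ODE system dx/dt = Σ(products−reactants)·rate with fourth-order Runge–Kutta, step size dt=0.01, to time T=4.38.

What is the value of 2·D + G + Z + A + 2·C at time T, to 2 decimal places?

Check how each reaction changes W = 2·D + G + Z + A + 2·C (weight of products minus weight of reactants):
R1: D -> 2 G: (1·2) − (2·1) = 2 − 2 = 0
R2: C -> D: (2·1) − (2·1) = 2 − 2 = 0
R3: C -> 2 Z: (1·2) − (2·1) = 2 − 2 = 0
R4: C -> D: (2·1) − (2·1) = 2 − 2 = 0
R5: A -> G: (1·1) − (1·1) = 1 − 1 = 0
Every reaction leaves W unchanged, so W is conserved and no simulation is needed: W(T) = W(0) = 2·39.10 + 44.92 + 45.77 + 47.09 + 2·18.71 = 253.40

Value at T = 253.40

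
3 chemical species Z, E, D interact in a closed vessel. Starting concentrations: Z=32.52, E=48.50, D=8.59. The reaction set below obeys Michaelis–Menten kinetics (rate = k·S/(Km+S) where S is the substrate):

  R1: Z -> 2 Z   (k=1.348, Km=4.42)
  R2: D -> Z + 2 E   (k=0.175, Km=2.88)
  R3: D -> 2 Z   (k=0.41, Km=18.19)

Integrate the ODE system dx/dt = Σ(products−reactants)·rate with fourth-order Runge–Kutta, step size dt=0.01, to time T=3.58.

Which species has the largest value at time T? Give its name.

Dominant species at T: E

RK4 with dt=0.01: 358 steps to T=3.58. Trajectory (selected grid times):
t=0.00: Z=32.52 E=48.50 D=8.59
t=0.40: Z=33.15 E=48.60 D=8.49
t=0.80: Z=33.78 E=48.71 D=8.38
t=1.19: Z=34.40 E=48.81 D=8.28
t=1.59: Z=35.03 E=48.91 D=8.18
t=1.99: Z=35.67 E=49.02 D=8.07
t=2.39: Z=36.30 E=49.12 D=7.97
t=2.78: Z=36.91 E=49.22 D=7.87
t=3.18: Z=37.55 E=49.32 D=7.77
t=3.58: Z=38.18 E=49.42 D=7.67
At T=3.58: Z=38.18 E=49.42 D=7.67; the largest is E.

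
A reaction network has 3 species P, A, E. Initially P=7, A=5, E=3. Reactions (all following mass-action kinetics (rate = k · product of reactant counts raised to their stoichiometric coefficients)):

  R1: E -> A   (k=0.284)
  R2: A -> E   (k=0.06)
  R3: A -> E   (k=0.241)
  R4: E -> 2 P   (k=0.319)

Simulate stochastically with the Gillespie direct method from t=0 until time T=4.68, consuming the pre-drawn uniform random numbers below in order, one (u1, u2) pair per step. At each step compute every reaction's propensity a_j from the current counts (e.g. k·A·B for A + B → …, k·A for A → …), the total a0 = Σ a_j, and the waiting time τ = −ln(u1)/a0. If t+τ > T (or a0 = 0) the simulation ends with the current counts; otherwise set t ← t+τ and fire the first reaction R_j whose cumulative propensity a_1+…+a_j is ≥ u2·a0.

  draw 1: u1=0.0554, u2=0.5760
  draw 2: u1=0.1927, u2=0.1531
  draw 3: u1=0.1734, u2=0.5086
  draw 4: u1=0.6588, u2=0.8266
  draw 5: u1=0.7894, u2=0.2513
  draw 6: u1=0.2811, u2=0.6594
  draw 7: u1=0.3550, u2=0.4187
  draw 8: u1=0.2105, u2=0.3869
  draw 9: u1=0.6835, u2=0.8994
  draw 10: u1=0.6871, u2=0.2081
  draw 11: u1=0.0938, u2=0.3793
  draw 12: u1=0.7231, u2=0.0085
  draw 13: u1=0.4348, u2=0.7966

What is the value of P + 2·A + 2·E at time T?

Value at T = 23

Check how each reaction changes W = P + 2·A + 2·E (weight of products minus weight of reactants):
R1: E -> A: (2·1) − (2·1) = 2 − 2 = 0
R2: A -> E: (2·1) − (2·1) = 2 − 2 = 0
R3: A -> E: (2·1) − (2·1) = 2 − 2 = 0
R4: E -> 2 P: (1·2) − (2·1) = 2 − 2 = 0
Every reaction leaves W unchanged, so W is conserved and no simulation is needed: W(T) = W(0) = 7 + 2·5 + 2·3 = 23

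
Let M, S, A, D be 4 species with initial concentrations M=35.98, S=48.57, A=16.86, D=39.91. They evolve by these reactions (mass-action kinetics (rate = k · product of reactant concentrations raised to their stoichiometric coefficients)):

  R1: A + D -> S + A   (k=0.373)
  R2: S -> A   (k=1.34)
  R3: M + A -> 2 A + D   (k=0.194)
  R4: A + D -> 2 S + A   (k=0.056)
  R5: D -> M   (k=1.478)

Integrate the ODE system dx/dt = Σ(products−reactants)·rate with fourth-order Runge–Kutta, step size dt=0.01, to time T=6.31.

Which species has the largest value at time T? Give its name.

Dominant species at T: A

RK4 with dt=0.01: 631 steps to T=6.31. Trajectory (selected grid times):
t=0.00: M=35.98 S=48.57 A=16.86 D=39.91
t=0.70: M=0.00 S=59.21 A=134.65 D=0.00
t=1.40: M=0.00 S=23.18 A=170.69 D=0.00
t=2.10: M=0.00 S=9.07 A=184.80 D=0.00
t=2.80: M=0.00 S=3.55 A=190.32 D=0.00
t=3.51: M=0.00 S=1.37 A=192.50 D=0.00
t=4.21: M=0.00 S=0.54 A=193.33 D=0.00
t=4.91: M=0.00 S=0.21 A=193.66 D=0.00
t=5.61: M=0.00 S=0.08 A=193.78 D=0.00
t=6.31: M=0.00 S=0.03 A=193.83 D=0.00
At T=6.31: M=0.00 S=0.03 A=193.83 D=0.00; the largest is A.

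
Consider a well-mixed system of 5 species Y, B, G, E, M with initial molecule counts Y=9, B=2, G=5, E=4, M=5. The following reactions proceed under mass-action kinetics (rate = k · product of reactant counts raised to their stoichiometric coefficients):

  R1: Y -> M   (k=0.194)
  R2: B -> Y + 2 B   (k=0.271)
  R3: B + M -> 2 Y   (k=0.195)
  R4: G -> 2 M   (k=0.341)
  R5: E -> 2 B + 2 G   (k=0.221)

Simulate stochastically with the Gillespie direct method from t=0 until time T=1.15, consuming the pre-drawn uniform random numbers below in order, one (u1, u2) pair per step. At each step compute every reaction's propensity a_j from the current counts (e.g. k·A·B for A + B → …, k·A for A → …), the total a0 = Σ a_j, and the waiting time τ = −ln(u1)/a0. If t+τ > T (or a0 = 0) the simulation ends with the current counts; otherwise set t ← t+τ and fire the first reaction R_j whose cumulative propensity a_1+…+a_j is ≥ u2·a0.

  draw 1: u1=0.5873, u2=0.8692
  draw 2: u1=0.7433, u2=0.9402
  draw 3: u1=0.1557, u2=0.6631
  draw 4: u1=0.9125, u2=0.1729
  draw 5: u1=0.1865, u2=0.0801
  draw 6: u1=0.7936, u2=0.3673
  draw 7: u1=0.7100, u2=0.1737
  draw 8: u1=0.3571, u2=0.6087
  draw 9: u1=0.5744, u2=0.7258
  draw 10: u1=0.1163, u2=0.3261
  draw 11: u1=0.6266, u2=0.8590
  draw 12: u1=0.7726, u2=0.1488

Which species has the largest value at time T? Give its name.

Dominant species at T: M

t=0.000: Y=9 B=2 G=5 E=4 M=5
Draw 1: a1=1.746, a2=0.542, a3=1.950, a4=1.705, a5=0.884, a0=6.827; τ=−ln(0.5873)/6.827=0.078 → t=0.078; u2·a0=0.8692·6.827=5.934; a1+…+a3=4.238 < 5.934 ≤ a1+…+a4=5.943 → R4 fires; Y=9 B=2 G=4 E=4 M=7
Draw 2: a1=1.746, a2=0.542, a3=2.730, a4=1.364, a5=0.884, a0=7.266; τ=−ln(0.7433)/7.266=0.041 → t=0.119; u2·a0=0.9402·7.266=6.831; a1+…+a4=6.382 < 6.831 ≤ a1+…+a5=7.266 → R5 fires; Y=9 B=4 G=6 E=3 M=7
Draw 3: a1=1.746, a2=1.084, a3=5.460, a4=2.046, a5=0.663, a0=10.999; τ=−ln(0.1557)/10.999=0.169 → t=0.288; u2·a0=0.6631·10.999=7.293; a1+a2=2.830 < 7.293 ≤ a1+…+a3=8.290 → R3 fires; Y=11 B=3 G=6 E=3 M=6
Draw 4: a1=2.134, a2=0.813, a3=3.510, a4=2.046, a5=0.663, a0=9.166; τ=−ln(0.9125)/9.166=0.010 → t=0.298; u2·a0=0.1729·9.166=1.585 ≤ a1=2.134 → R1 fires; Y=10 B=3 G=6 E=3 M=7
Draw 5: a1=1.940, a2=0.813, a3=4.095, a4=2.046, a5=0.663, a0=9.557; τ=−ln(0.1865)/9.557=0.176 → t=0.474; u2·a0=0.0801·9.557=0.766 ≤ a1=1.940 → R1 fires; Y=9 B=3 G=6 E=3 M=8
Draw 6: a1=1.746, a2=0.813, a3=4.680, a4=2.046, a5=0.663, a0=9.948; τ=−ln(0.7936)/9.948=0.023 → t=0.497; u2·a0=0.3673·9.948=3.654; a1+a2=2.559 < 3.654 ≤ a1+…+a3=7.239 → R3 fires; Y=11 B=2 G=6 E=3 M=7
Draw 7: a1=2.134, a2=0.542, a3=2.730, a4=2.046, a5=0.663, a0=8.115; τ=−ln(0.7100)/8.115=0.042 → t=0.539; u2·a0=0.1737·8.115=1.410 ≤ a1=2.134 → R1 fires; Y=10 B=2 G=6 E=3 M=8
Draw 8: a1=1.940, a2=0.542, a3=3.120, a4=2.046, a5=0.663, a0=8.311; τ=−ln(0.3571)/8.311=0.124 → t=0.663; u2·a0=0.6087·8.311=5.059; a1+a2=2.482 < 5.059 ≤ a1+…+a3=5.602 → R3 fires; Y=12 B=1 G=6 E=3 M=7
Draw 9: a1=2.328, a2=0.271, a3=1.365, a4=2.046, a5=0.663, a0=6.673; τ=−ln(0.5744)/6.673=0.083 → t=0.746; u2·a0=0.7258·6.673=4.843; a1+…+a3=3.964 < 4.843 ≤ a1+…+a4=6.010 → R4 fires; Y=12 B=1 G=5 E=3 M=9
Draw 10: a1=2.328, a2=0.271, a3=1.755, a4=1.705, a5=0.663, a0=6.722; τ=−ln(0.1163)/6.722=0.320 → t=1.066; u2·a0=0.3261·6.722=2.192 ≤ a1=2.328 → R1 fires; Y=11 B=1 G=5 E=3 M=10
Draw 11: a1=2.134, a2=0.271, a3=1.950, a4=1.705, a5=0.663, a0=6.723; τ=−ln(0.6266)/6.723=0.070 → t=1.136; u2·a0=0.8590·6.723=5.775; a1+…+a3=4.355 < 5.775 ≤ a1+…+a4=6.060 → R4 fires; Y=11 B=1 G=4 E=3 M=12
Draw 12: a1=2.134, a2=0.271, a3=2.340, a4=1.364, a5=0.663, a0=6.772; τ=−ln(0.7726)/6.772=0.038 → t=1.174 > T=1.15: stop.
At T=1.15: Y=11 B=1 G=4 E=3 M=12; the largest is M.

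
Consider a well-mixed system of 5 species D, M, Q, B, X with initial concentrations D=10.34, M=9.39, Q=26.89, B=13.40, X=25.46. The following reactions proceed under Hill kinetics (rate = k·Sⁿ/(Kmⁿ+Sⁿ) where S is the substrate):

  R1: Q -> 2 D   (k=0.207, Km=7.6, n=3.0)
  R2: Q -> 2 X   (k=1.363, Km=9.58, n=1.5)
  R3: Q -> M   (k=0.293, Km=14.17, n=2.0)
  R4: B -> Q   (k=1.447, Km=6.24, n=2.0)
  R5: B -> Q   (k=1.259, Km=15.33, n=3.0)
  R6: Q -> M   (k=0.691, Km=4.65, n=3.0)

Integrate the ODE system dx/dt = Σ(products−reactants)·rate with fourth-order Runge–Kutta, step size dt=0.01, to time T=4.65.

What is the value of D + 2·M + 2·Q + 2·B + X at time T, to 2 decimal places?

Value at T = 135.16

Check how each reaction changes W = D + 2·M + 2·Q + 2·B + X (weight of products minus weight of reactants):
R1: Q -> 2 D: (1·2) − (2·1) = 2 − 2 = 0
R2: Q -> 2 X: (1·2) − (2·1) = 2 − 2 = 0
R3: Q -> M: (2·1) − (2·1) = 2 − 2 = 0
R4: B -> Q: (2·1) − (2·1) = 2 − 2 = 0
R5: B -> Q: (2·1) − (2·1) = 2 − 2 = 0
R6: Q -> M: (2·1) − (2·1) = 2 − 2 = 0
Every reaction leaves W unchanged, so W is conserved and no simulation is needed: W(T) = W(0) = 10.34 + 2·9.39 + 2·26.89 + 2·13.40 + 25.46 = 135.16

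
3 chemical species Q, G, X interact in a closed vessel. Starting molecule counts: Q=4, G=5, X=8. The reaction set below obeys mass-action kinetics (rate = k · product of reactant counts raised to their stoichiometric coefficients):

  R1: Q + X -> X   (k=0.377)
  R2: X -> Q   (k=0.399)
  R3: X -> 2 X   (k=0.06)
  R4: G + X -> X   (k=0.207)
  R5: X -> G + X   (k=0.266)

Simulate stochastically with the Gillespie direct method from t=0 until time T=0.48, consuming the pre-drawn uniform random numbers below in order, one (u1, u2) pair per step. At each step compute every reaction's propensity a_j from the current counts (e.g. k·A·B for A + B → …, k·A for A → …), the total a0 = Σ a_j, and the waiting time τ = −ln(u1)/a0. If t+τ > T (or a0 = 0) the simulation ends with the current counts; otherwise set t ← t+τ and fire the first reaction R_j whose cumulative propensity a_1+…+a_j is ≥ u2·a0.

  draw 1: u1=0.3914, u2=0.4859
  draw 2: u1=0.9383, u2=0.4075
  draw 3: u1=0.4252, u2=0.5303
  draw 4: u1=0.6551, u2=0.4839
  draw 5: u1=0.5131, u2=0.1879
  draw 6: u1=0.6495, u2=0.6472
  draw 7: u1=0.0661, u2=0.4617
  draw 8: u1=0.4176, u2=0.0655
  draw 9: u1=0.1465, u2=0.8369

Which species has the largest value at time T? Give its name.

Dominant species at T: X

t=0.000: Q=4 G=5 X=8
Draw 1: a1=12.064, a2=3.192, a3=0.480, a4=8.280, a5=2.128, a0=26.144; τ=−ln(0.3914)/26.144=0.036 → t=0.036; u2·a0=0.4859·26.144=12.703; a1=12.064 < 12.703 ≤ a1+a2=15.256 → R2 fires; Q=5 G=5 X=7
Draw 2: a1=13.195, a2=2.793, a3=0.420, a4=7.245, a5=1.862, a0=25.515; τ=−ln(0.9383)/25.515=0.002 → t=0.038; u2·a0=0.4075·25.515=10.397 ≤ a1=13.195 → R1 fires; Q=4 G=5 X=7
Draw 3: a1=10.556, a2=2.793, a3=0.420, a4=7.245, a5=1.862, a0=22.876; τ=−ln(0.4252)/22.876=0.037 → t=0.076; u2·a0=0.5303·22.876=12.131; a1=10.556 < 12.131 ≤ a1+a2=13.349 → R2 fires; Q=5 G=5 X=6
Draw 4: a1=11.310, a2=2.394, a3=0.360, a4=6.210, a5=1.596, a0=21.870; τ=−ln(0.6551)/21.870=0.019 → t=0.095; u2·a0=0.4839·21.870=10.583 ≤ a1=11.310 → R1 fires; Q=4 G=5 X=6
Draw 5: a1=9.048, a2=2.394, a3=0.360, a4=6.210, a5=1.596, a0=19.608; τ=−ln(0.5131)/19.608=0.034 → t=0.129; u2·a0=0.1879·19.608=3.684 ≤ a1=9.048 → R1 fires; Q=3 G=5 X=6
Draw 6: a1=6.786, a2=2.394, a3=0.360, a4=6.210, a5=1.596, a0=17.346; τ=−ln(0.6495)/17.346=0.025 → t=0.154; u2·a0=0.6472·17.346=11.226; a1+…+a3=9.540 < 11.226 ≤ a1+…+a4=15.750 → R4 fires; Q=3 G=4 X=6
Draw 7: a1=6.786, a2=2.394, a3=0.360, a4=4.968, a5=1.596, a0=16.104; τ=−ln(0.0661)/16.104=0.169 → t=0.323; u2·a0=0.4617·16.104=7.435; a1=6.786 < 7.435 ≤ a1+a2=9.180 → R2 fires; Q=4 G=4 X=5
Draw 8: a1=7.540, a2=1.995, a3=0.300, a4=4.140, a5=1.330, a0=15.305; τ=−ln(0.4176)/15.305=0.057 → t=0.380; u2·a0=0.0655·15.305=1.002 ≤ a1=7.540 → R1 fires; Q=3 G=4 X=5
Draw 9: a1=5.655, a2=1.995, a3=0.300, a4=4.140, a5=1.330, a0=13.420; τ=−ln(0.1465)/13.420=0.143 → t=0.523 > T=0.48: stop.
At T=0.48: Q=3 G=4 X=5; the largest is X.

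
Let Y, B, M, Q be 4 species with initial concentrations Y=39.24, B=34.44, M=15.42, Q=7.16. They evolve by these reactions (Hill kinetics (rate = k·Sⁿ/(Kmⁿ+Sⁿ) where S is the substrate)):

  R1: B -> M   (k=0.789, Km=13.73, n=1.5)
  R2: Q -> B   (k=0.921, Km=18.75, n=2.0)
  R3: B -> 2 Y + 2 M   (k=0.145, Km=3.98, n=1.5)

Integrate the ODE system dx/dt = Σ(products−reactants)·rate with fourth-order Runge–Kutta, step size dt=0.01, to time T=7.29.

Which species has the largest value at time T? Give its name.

RK4 with dt=0.01: 729 steps to T=7.29. Trajectory (selected grid times):
t=0.00: Y=39.24 B=34.44 M=15.42 Q=7.16
t=0.81: Y=39.47 B=33.91 M=16.16 Q=7.07
t=1.62: Y=39.69 B=33.38 M=16.89 Q=6.97
t=2.43: Y=39.92 B=32.86 M=17.62 Q=6.88
t=3.24: Y=40.14 B=32.33 M=18.35 Q=6.80
t=4.05: Y=40.37 B=31.80 M=19.07 Q=6.71
t=4.86: Y=40.59 B=31.28 M=19.79 Q=6.63
t=5.67: Y=40.82 B=30.75 M=20.51 Q=6.55
t=6.48: Y=41.04 B=30.23 M=21.22 Q=6.47
t=7.29: Y=41.27 B=29.71 M=21.94 Q=6.39
At T=7.29: Y=41.27 B=29.71 M=21.94 Q=6.39; the largest is Y.

Dominant species at T: Y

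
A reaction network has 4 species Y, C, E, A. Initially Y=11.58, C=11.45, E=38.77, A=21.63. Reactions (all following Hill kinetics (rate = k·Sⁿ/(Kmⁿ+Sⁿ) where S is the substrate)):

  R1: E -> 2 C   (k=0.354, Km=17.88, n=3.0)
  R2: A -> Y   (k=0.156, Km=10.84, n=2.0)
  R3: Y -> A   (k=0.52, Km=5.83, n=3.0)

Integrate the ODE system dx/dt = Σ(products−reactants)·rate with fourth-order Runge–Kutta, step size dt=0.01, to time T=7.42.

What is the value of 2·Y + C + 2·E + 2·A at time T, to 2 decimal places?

Check how each reaction changes W = 2·Y + C + 2·E + 2·A (weight of products minus weight of reactants):
R1: E -> 2 C: (1·2) − (2·1) = 2 − 2 = 0
R2: A -> Y: (2·1) − (2·1) = 2 − 2 = 0
R3: Y -> A: (2·1) − (2·1) = 2 − 2 = 0
Every reaction leaves W unchanged, so W is conserved and no simulation is needed: W(T) = W(0) = 2·11.58 + 11.45 + 2·38.77 + 2·21.63 = 155.41

Value at T = 155.41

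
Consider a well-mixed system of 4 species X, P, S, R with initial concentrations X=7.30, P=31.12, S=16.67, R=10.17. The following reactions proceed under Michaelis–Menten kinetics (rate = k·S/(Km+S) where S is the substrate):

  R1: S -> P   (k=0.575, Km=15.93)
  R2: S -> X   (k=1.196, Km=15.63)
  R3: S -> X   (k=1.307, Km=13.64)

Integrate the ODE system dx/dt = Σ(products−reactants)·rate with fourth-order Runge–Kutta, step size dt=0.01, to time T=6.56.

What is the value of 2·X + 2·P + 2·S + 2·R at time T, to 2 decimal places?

Check how each reaction changes W = 2·X + 2·P + 2·S + 2·R (weight of products minus weight of reactants):
R1: S -> P: (2·1) − (2·1) = 2 − 2 = 0
R2: S -> X: (2·1) − (2·1) = 2 − 2 = 0
R3: S -> X: (2·1) − (2·1) = 2 − 2 = 0
Every reaction leaves W unchanged, so W is conserved and no simulation is needed: W(T) = W(0) = 2·7.30 + 2·31.12 + 2·16.67 + 2·10.17 = 130.52

Value at T = 130.52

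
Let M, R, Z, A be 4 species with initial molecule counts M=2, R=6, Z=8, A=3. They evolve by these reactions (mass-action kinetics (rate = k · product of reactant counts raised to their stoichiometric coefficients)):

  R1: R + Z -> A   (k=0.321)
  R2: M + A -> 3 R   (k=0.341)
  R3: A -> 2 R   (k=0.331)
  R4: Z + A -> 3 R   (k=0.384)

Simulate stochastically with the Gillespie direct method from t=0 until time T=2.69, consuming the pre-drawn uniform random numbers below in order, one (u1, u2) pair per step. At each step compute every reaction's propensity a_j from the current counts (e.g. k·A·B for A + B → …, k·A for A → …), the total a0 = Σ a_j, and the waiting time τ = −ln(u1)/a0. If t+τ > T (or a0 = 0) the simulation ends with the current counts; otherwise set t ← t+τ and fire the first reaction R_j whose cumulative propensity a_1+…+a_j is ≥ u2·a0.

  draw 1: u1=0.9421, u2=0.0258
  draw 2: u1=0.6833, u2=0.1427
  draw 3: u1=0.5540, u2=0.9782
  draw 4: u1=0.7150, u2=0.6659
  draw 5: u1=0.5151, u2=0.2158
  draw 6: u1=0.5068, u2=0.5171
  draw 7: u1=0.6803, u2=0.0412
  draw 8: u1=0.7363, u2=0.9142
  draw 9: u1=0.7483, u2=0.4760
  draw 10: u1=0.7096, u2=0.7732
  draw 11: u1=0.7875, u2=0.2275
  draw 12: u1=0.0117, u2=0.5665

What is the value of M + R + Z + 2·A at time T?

Check how each reaction changes W = M + R + Z + 2·A (weight of products minus weight of reactants):
R1: R + Z -> A: (2·1) − (1·1 + 1·1) = 2 − 2 = 0
R2: M + A -> 3 R: (1·3) − (1·1 + 2·1) = 3 − 3 = 0
R3: A -> 2 R: (1·2) − (2·1) = 2 − 2 = 0
R4: Z + A -> 3 R: (1·3) − (1·1 + 2·1) = 3 − 3 = 0
Every reaction leaves W unchanged, so W is conserved and no simulation is needed: W(T) = W(0) = 2 + 6 + 8 + 2·3 = 22

Value at T = 22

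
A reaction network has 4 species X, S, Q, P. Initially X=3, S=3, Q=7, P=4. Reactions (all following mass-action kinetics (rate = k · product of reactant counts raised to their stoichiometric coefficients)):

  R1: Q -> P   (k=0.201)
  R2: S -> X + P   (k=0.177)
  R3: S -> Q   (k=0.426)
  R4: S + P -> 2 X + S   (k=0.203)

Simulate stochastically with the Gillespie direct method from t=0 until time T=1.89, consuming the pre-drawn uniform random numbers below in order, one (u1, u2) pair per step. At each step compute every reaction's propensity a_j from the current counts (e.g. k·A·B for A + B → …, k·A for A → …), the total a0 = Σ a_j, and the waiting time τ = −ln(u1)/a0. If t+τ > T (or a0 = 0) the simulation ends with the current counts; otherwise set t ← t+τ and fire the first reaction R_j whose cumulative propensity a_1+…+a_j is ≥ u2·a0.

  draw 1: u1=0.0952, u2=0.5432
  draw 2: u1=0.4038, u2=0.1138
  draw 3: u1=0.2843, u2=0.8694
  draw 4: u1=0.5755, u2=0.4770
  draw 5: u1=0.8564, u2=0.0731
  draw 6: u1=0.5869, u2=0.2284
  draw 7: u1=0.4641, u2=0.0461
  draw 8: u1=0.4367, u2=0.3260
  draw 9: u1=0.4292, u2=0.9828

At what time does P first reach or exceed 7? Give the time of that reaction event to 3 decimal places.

t=0.000: X=3 S=3 Q=7 P=4
Draw 1: a1=1.407, a2=0.531, a3=1.278, a4=2.436, a0=5.652; τ=−ln(0.0952)/5.652=0.416 → t=0.416; u2·a0=0.5432·5.652=3.070; a1+a2=1.938 < 3.070 ≤ a1+…+a3=3.216 → R3 fires; X=3 S=2 Q=8 P=4
Draw 2: a1=1.608, a2=0.354, a3=0.852, a4=1.624, a0=4.438; τ=−ln(0.4038)/4.438=0.204 → t=0.620; u2·a0=0.1138·4.438=0.505 ≤ a1=1.608 → R1 fires; X=3 S=2 Q=7 P=5
Draw 3: a1=1.407, a2=0.354, a3=0.852, a4=2.030, a0=4.643; τ=−ln(0.2843)/4.643=0.271 → t=0.891; u2·a0=0.8694·4.643=4.037; a1+…+a3=2.613 < 4.037 ≤ a1+…+a4=4.643 → R4 fires; X=5 S=2 Q=7 P=4
Draw 4: a1=1.407, a2=0.354, a3=0.852, a4=1.624, a0=4.237; τ=−ln(0.5755)/4.237=0.130 → t=1.022; u2·a0=0.4770·4.237=2.021; a1+a2=1.761 < 2.021 ≤ a1+…+a3=2.613 → R3 fires; X=5 S=1 Q=8 P=4
Draw 5: a1=1.608, a2=0.177, a3=0.426, a4=0.812, a0=3.023; τ=−ln(0.8564)/3.023=0.051 → t=1.073; u2·a0=0.0731·3.023=0.221 ≤ a1=1.608 → R1 fires; X=5 S=1 Q=7 P=5
Draw 6: a1=1.407, a2=0.177, a3=0.426, a4=1.015, a0=3.025; τ=−ln(0.5869)/3.025=0.176 → t=1.249; u2·a0=0.2284·3.025=0.691 ≤ a1=1.407 → R1 fires; X=5 S=1 Q=6 P=6
Draw 7: a1=1.206, a2=0.177, a3=0.426, a4=1.218, a0=3.027; τ=−ln(0.4641)/3.027=0.254 → t=1.503; u2·a0=0.0461·3.027=0.140 ≤ a1=1.206 → R1 fires; X=5 S=1 Q=5 P=7
Draw 8: a1=1.005, a2=0.177, a3=0.426, a4=1.421, a0=3.029; τ=−ln(0.4367)/3.029=0.274 → t=1.776; u2·a0=0.3260·3.029=0.987 ≤ a1=1.005 → R1 fires; X=5 S=1 Q=4 P=8
Draw 9: a1=0.804, a2=0.177, a3=0.426, a4=1.624, a0=3.031; τ=−ln(0.4292)/3.031=0.279 → t=2.055 > T=1.89: stop.
P first becomes ≥ 7 when it reaches 7 at the event at t=1.503.

Threshold first reached at t = 1.503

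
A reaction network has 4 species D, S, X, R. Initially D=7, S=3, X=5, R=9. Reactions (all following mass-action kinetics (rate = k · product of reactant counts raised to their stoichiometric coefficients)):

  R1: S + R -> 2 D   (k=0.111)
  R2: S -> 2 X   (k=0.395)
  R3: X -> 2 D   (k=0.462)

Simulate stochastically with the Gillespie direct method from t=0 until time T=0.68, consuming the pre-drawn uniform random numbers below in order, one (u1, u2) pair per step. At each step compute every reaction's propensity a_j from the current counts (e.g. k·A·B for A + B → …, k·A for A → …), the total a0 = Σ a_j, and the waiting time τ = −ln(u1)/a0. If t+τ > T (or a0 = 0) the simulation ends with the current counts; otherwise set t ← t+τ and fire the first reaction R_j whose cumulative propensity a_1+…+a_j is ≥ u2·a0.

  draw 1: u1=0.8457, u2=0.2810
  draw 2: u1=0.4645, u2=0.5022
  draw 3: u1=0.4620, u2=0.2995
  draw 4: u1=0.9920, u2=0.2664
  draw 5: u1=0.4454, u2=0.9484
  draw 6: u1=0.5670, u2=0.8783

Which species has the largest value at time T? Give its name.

Dominant species at T: D

t=0.000: D=7 S=3 X=5 R=9
Draw 1: a1=2.997, a2=1.185, a3=2.310, a0=6.492; τ=−ln(0.8457)/6.492=0.026 → t=0.026; u2·a0=0.2810·6.492=1.824 ≤ a1=2.997 → R1 fires; D=9 S=2 X=5 R=8
Draw 2: a1=1.776, a2=0.790, a3=2.310, a0=4.876; τ=−ln(0.4645)/4.876=0.157 → t=0.183; u2·a0=0.5022·4.876=2.449; a1=1.776 < 2.449 ≤ a1+a2=2.566 → R2 fires; D=9 S=1 X=7 R=8
Draw 3: a1=0.888, a2=0.395, a3=3.234, a0=4.517; τ=−ln(0.4620)/4.517=0.171 → t=0.354; u2·a0=0.2995·4.517=1.353; a1+a2=1.283 < 1.353 ≤ a1+…+a3=4.517 → R3 fires; D=11 S=1 X=6 R=8
Draw 4: a1=0.888, a2=0.395, a3=2.772, a0=4.055; τ=−ln(0.9920)/4.055=0.002 → t=0.356; u2·a0=0.2664·4.055=1.080; a1=0.888 < 1.080 ≤ a1+a2=1.283 → R2 fires; D=11 S=0 X=8 R=8
Draw 5: a1=0.000, a2=0.000, a3=3.696, a0=3.696; τ=−ln(0.4454)/3.696=0.219 → t=0.575; u2·a0=0.9484·3.696=3.505; a1+a2=0.000 < 3.505 ≤ a1+…+a3=3.696 → R3 fires; D=13 S=0 X=7 R=8
Draw 6: a1=0.000, a2=0.000, a3=3.234, a0=3.234; τ=−ln(0.5670)/3.234=0.175 → t=0.750 > T=0.68: stop.
At T=0.68: D=13 S=0 X=7 R=8; the largest is D.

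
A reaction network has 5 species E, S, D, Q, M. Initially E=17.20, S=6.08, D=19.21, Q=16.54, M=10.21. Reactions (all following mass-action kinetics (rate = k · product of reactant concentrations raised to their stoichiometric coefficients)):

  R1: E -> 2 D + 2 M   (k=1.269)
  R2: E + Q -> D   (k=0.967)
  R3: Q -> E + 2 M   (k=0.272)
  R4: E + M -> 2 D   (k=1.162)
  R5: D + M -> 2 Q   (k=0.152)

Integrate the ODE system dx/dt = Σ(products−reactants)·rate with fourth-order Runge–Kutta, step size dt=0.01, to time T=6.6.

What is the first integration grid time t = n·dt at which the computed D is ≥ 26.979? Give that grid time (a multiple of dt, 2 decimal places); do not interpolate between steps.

Threshold first reached at t = 0.02

RK4 with dt=0.01: 660 steps to T=6.6. Trajectory (selected grid times):
t=0.00: E=17.20 S=6.08 D=19.21 Q=16.54 M=10.21
t=0.01: E=13.13 S=6.08 D=24.85 Q=14.86 M=8.71
t=0.02: E=10.30 S=6.08 D=28.63 Q=13.87 M=7.65
t=0.73: E=0.24 S=6.08 D=35.99 Q=22.41 M=2.06
t=1.47: E=0.24 S=6.08 D=32.43 Q=31.78 M=3.09
t=2.20: E=0.24 S=6.08 D=28.00 Q=43.70 M=4.75
t=2.93: E=0.24 S=6.08 D=22.80 Q=58.44 M=7.42
t=3.67: E=0.23 S=6.08 D=17.35 Q=75.78 M=11.82
t=4.40: E=0.23 S=6.08 D=12.80 Q=94.26 M=18.52
t=5.13: E=0.22 S=6.08 D=9.78 Q=113.76 M=27.76
t=5.87: E=0.21 S=6.08 D=8.10 Q=135.89 M=39.23
t=6.60: E=0.20 S=6.08 D=7.23 Q=161.89 M=52.23
D(0.01)=24.849 < 26.979 but D(0.02)=28.635 ≥ 26.979, so the first grid time is t=0.02.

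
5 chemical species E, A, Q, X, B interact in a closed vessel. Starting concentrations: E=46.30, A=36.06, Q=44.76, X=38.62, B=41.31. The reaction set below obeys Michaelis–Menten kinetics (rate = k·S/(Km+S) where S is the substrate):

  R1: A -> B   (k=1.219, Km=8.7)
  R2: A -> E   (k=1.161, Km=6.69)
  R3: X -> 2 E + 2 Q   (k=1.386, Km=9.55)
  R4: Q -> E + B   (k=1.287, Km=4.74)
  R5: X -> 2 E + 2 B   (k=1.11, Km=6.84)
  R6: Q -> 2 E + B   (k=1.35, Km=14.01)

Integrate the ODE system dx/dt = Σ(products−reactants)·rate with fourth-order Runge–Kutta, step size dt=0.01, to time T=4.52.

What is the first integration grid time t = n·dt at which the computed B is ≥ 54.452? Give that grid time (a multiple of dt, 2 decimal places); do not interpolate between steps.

RK4 with dt=0.01: 452 steps to T=4.52. Trajectory (selected grid times):
t=0.00: E=46.30 A=36.06 Q=44.76 X=38.62 B=41.31
t=0.50: E=50.45 A=35.08 Q=44.77 X=37.60 B=43.84
t=1.00: E=54.58 A=34.11 Q=44.78 X=36.58 B=46.36
t=1.51: E=58.79 A=33.12 Q=44.78 X=35.54 B=48.92
t=2.01: E=62.90 A=32.16 Q=44.77 X=34.53 B=51.43
t=2.51: E=67.00 A=31.20 Q=44.76 X=33.53 B=53.92
t=2.61: E=67.81 A=31.01 Q=44.75 X=33.33 B=54.42
t=2.62: E=67.89 A=30.99 Q=44.75 X=33.31 B=54.47
t=3.01: E=71.08 A=30.25 Q=44.74 X=32.53 B=56.42
t=3.52: E=75.22 A=29.28 Q=44.71 X=31.52 B=58.95
t=4.02: E=79.27 A=28.34 Q=44.67 X=30.54 B=61.42
t=4.52: E=83.31 A=27.41 Q=44.63 X=29.56 B=63.88
B(2.61)=54.424 < 54.452 but B(2.62)=54.473 ≥ 54.452, so the first grid time is t=2.62.

Threshold first reached at t = 2.62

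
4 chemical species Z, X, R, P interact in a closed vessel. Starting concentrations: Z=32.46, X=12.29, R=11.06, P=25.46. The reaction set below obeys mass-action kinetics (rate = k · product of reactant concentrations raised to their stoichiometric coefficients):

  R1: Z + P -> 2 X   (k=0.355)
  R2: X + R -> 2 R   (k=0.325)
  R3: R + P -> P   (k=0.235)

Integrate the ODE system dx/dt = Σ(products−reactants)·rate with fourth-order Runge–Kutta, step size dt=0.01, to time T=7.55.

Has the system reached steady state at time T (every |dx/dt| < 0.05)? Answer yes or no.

Steady state at T: yes

RK4 with dt=0.01: 755 steps to T=7.55. Trajectory (selected grid times):
t=0.00: Z=32.46 X=12.29 R=11.06 P=25.46
t=0.84: Z=7.75 X=0.34 R=46.81 P=0.75
t=1.68: Z=7.09 X=0.03 R=45.70 P=0.09
t=2.52: Z=7.01 X=0.00 R=45.55 P=0.01
t=3.36: Z=7.00 X=0.00 R=45.54 P=0.00
t=4.19: Z=7.00 X=0.00 R=45.54 P=0.00
t=5.03: Z=7.00 X=0.00 R=45.53 P=0.00
t=5.87: Z=7.00 X=0.00 R=45.53 P=0.00
t=6.71: Z=7.00 X=0.00 R=45.53 P=0.00
t=7.55: Z=7.00 X=0.00 R=45.53 P=0.00
Rates at T: R1=0.0000, R2=0.0000, R3=0.0000
dx/dt at T (Σ net stoichiometry × rate): Z=-0.0000, X=-0.0000, R=-0.0000, P=-0.0000
Largest |dx/dt| is |-0.0000| (R) < 0.05 → steady.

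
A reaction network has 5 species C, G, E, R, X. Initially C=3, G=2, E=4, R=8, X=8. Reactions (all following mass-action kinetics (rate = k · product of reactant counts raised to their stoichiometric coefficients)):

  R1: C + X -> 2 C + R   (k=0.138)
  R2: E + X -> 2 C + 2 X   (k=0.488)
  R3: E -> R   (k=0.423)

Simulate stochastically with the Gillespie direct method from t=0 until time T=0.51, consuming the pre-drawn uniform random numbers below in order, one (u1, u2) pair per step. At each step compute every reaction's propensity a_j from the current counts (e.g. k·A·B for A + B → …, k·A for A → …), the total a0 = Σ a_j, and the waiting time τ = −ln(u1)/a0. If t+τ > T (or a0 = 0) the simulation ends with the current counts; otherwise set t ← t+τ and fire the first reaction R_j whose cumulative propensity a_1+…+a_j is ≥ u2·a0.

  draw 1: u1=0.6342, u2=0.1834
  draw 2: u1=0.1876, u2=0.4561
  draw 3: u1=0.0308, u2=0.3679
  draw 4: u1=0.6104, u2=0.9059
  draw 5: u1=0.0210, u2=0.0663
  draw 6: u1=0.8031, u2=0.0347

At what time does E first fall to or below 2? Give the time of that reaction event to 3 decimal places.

t=0.000: C=3 G=2 E=4 R=8 X=8
Draw 1: a1=3.312, a2=15.616, a3=1.692, a0=20.620; τ=−ln(0.6342)/20.620=0.022 → t=0.022; u2·a0=0.1834·20.620=3.782; a1=3.312 < 3.782 ≤ a1+a2=18.928 → R2 fires; C=5 G=2 E=3 R=8 X=9
Draw 2: a1=6.210, a2=13.176, a3=1.269, a0=20.655; τ=−ln(0.1876)/20.655=0.081 → t=0.103; u2·a0=0.4561·20.655=9.421; a1=6.210 < 9.421 ≤ a1+a2=19.386 → R2 fires; C=7 G=2 E=2 R=8 X=10
Draw 3: a1=9.660, a2=9.760, a3=0.846, a0=20.266; τ=−ln(0.0308)/20.266=0.172 → t=0.275; u2·a0=0.3679·20.266=7.456 ≤ a1=9.660 → R1 fires; C=8 G=2 E=2 R=9 X=9
Draw 4: a1=9.936, a2=8.784, a3=0.846, a0=19.566; τ=−ln(0.6104)/19.566=0.025 → t=0.300; u2·a0=0.9059·19.566=17.725; a1=9.936 < 17.725 ≤ a1+a2=18.720 → R2 fires; C=10 G=2 E=1 R=9 X=10
Draw 5: a1=13.800, a2=4.880, a3=0.423, a0=19.103; τ=−ln(0.0210)/19.103=0.202 → t=0.502; u2·a0=0.0663·19.103=1.267 ≤ a1=13.800 → R1 fires; C=11 G=2 E=1 R=10 X=9
Draw 6: a1=13.662, a2=4.392, a3=0.423, a0=18.477; τ=−ln(0.8031)/18.477=0.012 → t=0.514 > T=0.51: stop.
E first becomes ≤ 2 when it reaches 2 at the event at t=0.103.

Threshold first reached at t = 0.103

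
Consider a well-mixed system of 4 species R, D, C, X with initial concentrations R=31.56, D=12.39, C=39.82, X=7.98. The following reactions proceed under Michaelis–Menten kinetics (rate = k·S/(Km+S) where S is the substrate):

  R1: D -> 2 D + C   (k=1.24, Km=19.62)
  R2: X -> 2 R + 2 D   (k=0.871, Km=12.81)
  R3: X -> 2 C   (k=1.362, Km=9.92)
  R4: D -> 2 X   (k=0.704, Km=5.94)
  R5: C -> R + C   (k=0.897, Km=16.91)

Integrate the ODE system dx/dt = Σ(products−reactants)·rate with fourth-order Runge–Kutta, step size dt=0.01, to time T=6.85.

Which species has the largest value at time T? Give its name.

RK4 with dt=0.01: 685 steps to T=6.85. Trajectory (selected grid times):
t=0.00: R=31.56 D=12.39 C=39.82 X=7.98
t=0.76: R=32.55 D=12.90 C=41.11 X=7.99
t=1.52: R=33.54 D=13.42 C=42.42 X=8.01
t=2.28: R=34.54 D=13.95 C=43.73 X=8.04
t=3.04: R=35.55 D=14.48 C=45.05 X=8.08
t=3.81: R=36.57 D=15.02 C=46.40 X=8.12
t=4.57: R=37.59 D=15.56 C=47.75 X=8.16
t=5.33: R=38.61 D=16.11 C=49.11 X=8.22
t=6.09: R=39.64 D=16.66 C=50.48 X=8.27
t=6.85: R=40.67 D=17.22 C=51.86 X=8.33
At T=6.85: R=40.67 D=17.22 C=51.86 X=8.33; the largest is C.

Dominant species at T: C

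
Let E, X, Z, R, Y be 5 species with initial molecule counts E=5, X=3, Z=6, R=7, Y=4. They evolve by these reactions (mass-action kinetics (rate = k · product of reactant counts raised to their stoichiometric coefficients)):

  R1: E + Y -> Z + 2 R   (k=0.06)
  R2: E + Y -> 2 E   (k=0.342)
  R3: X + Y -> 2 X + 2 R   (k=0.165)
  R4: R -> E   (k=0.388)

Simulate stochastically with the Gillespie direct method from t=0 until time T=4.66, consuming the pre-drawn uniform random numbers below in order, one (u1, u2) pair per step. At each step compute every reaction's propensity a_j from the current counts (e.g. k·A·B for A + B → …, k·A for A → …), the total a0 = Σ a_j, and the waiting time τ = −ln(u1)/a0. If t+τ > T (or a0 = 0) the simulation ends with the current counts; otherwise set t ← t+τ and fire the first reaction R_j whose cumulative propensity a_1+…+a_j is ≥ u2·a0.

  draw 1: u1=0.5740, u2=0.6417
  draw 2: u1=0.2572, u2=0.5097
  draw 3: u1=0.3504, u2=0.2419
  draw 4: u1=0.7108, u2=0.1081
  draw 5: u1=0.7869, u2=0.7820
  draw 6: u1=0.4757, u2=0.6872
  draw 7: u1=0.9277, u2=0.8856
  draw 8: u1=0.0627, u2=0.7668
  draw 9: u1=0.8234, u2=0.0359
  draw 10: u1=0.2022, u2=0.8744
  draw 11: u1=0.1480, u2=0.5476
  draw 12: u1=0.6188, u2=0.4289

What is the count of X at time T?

X at T = 4

t=0.000: E=5 X=3 Z=6 R=7 Y=4
Draw 1: a1=1.200, a2=6.840, a3=1.980, a4=2.716, a0=12.736; τ=−ln(0.5740)/12.736=0.044 → t=0.044; u2·a0=0.6417·12.736=8.173; a1+a2=8.040 < 8.173 ≤ a1+…+a3=10.020 → R3 fires; E=5 X=4 Z=6 R=9 Y=3
Draw 2: a1=0.900, a2=5.130, a3=1.980, a4=3.492, a0=11.502; τ=−ln(0.2572)/11.502=0.118 → t=0.162; u2·a0=0.5097·11.502=5.863; a1=0.900 < 5.863 ≤ a1+a2=6.030 → R2 fires; E=6 X=4 Z=6 R=9 Y=2
Draw 3: a1=0.720, a2=4.104, a3=1.320, a4=3.492, a0=9.636; τ=−ln(0.3504)/9.636=0.109 → t=0.270; u2·a0=0.2419·9.636=2.331; a1=0.720 < 2.331 ≤ a1+a2=4.824 → R2 fires; E=7 X=4 Z=6 R=9 Y=1
Draw 4: a1=0.420, a2=2.394, a3=0.660, a4=3.492, a0=6.966; τ=−ln(0.7108)/6.966=0.049 → t=0.319; u2·a0=0.1081·6.966=0.753; a1=0.420 < 0.753 ≤ a1+a2=2.814 → R2 fires; E=8 X=4 Z=6 R=9 Y=0
Draw 5: a1=0.000, a2=0.000, a3=0.000, a4=3.492, a0=3.492; τ=−ln(0.7869)/3.492=0.069 → t=0.388; u2·a0=0.7820·3.492=2.731; a1+…+a3=0.000 < 2.731 ≤ a1+…+a4=3.492 → R4 fires; E=9 X=4 Z=6 R=8 Y=0
Draw 6: a1=0.000, a2=0.000, a3=0.000, a4=3.104, a0=3.104; τ=−ln(0.4757)/3.104=0.239 → t=0.627; u2·a0=0.6872·3.104=2.133; a1+…+a3=0.000 < 2.133 ≤ a1+…+a4=3.104 → R4 fires; E=10 X=4 Z=6 R=7 Y=0
Draw 7: a1=0.000, a2=0.000, a3=0.000, a4=2.716, a0=2.716; τ=−ln(0.9277)/2.716=0.028 → t=0.655; u2·a0=0.8856·2.716=2.405; a1+…+a3=0.000 < 2.405 ≤ a1+…+a4=2.716 → R4 fires; E=11 X=4 Z=6 R=6 Y=0
Draw 8: a1=0.000, a2=0.000, a3=0.000, a4=2.328, a0=2.328; τ=−ln(0.0627)/2.328=1.190 → t=1.845; u2·a0=0.7668·2.328=1.785; a1+…+a3=0.000 < 1.785 ≤ a1+…+a4=2.328 → R4 fires; E=12 X=4 Z=6 R=5 Y=0
Draw 9: a1=0.000, a2=0.000, a3=0.000, a4=1.940, a0=1.940; τ=−ln(0.8234)/1.940=0.100 → t=1.945; u2·a0=0.0359·1.940=0.070; a1+…+a3=0.000 < 0.070 ≤ a1+…+a4=1.940 → R4 fires; E=13 X=4 Z=6 R=4 Y=0
Draw 10: a1=0.000, a2=0.000, a3=0.000, a4=1.552, a0=1.552; τ=−ln(0.2022)/1.552=1.030 → t=2.975; u2·a0=0.8744·1.552=1.357; a1+…+a3=0.000 < 1.357 ≤ a1+…+a4=1.552 → R4 fires; E=14 X=4 Z=6 R=3 Y=0
Draw 11: a1=0.000, a2=0.000, a3=0.000, a4=1.164, a0=1.164; τ=−ln(0.1480)/1.164=1.641 → t=4.616; u2·a0=0.5476·1.164=0.637; a1+…+a3=0.000 < 0.637 ≤ a1+…+a4=1.164 → R4 fires; E=15 X=4 Z=6 R=2 Y=0
Draw 12: a1=0.000, a2=0.000, a3=0.000, a4=0.776, a0=0.776; τ=−ln(0.6188)/0.776=0.619 → t=5.235 > T=4.66: stop.
Read off X at T=4.66: 4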